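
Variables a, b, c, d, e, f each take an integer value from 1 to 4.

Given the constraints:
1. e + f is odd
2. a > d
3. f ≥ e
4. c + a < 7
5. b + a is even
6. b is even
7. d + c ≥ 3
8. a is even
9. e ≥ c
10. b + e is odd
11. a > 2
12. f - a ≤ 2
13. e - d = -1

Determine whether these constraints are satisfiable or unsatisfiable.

Try a = 4, b = 2, c = 1, d = 2, e = 1, f = 4.
Check constraint 4: c + a = 5; constraint 7: d + c = 3. The remaining constraints are straightforward to verify.

Satisfiable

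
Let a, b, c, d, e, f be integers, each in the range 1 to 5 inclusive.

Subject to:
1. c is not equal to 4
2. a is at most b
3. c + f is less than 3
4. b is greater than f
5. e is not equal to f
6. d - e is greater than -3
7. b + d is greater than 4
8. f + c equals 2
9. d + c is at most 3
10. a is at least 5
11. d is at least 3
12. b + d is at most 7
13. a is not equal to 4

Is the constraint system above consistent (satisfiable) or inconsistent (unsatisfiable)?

Unsatisfiable

From constraints 2 and 10: b ≥ a ≥ 5. From constraint 11: d ≥ 3. Hence b + d ≥ 8. But constraint 12 requires b + d ≤ 7, and 7 < 8. Contradiction.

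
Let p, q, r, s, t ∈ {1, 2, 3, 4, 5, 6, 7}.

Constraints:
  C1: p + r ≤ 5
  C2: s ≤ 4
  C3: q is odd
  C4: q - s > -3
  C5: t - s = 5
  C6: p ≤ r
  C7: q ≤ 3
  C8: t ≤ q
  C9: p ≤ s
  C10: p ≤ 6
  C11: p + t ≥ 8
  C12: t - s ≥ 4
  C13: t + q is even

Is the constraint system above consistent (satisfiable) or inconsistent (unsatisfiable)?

Unsatisfiable

From constraints 2 and 9: p ≤ s ≤ 4. From constraints 7 and 8: t ≤ q ≤ 3. Hence p + t ≤ 7. But constraint 11 requires p + t ≥ 8, and 8 > 7. Contradiction.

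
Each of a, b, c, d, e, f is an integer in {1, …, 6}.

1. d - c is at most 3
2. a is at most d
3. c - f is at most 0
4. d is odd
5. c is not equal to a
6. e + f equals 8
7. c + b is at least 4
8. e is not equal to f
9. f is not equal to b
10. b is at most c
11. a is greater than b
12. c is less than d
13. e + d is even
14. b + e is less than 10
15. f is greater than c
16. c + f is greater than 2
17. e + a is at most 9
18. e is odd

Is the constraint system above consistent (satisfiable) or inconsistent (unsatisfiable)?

One satisfying assignment is a = 3, b = 2, c = 2, d = 3, e = 5, f = 3.
For the less obvious constraints — constraint 1: d - c = 1; constraint 3: c - f = -1; constraint 6: e + f = 8 — and the others hold by inspection.

Satisfiable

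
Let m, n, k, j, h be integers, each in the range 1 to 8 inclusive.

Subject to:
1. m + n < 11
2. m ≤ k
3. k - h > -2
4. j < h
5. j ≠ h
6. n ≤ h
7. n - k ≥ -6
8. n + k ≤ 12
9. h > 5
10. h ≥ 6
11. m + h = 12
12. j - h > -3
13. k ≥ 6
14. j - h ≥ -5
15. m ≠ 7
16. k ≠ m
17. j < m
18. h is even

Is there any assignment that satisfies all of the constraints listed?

Satisfiable

Take m = 6, n = 2, k = 7, j = 4, h = 6. Then constraint 1: m + n = 8; constraint 3: k - h = 1; constraint 7: n - k = -5, and every other listed constraint is also met.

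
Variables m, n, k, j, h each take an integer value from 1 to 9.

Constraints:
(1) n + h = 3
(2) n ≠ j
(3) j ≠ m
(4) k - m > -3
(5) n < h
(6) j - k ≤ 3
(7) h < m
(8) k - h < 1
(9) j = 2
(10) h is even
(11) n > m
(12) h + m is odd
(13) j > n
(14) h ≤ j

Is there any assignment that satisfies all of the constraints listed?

Constraints 5, 7, and 11 give m < n, n < h, h < m. Chaining: m < n < h < m, which forces m < m — impossible.

Unsatisfiable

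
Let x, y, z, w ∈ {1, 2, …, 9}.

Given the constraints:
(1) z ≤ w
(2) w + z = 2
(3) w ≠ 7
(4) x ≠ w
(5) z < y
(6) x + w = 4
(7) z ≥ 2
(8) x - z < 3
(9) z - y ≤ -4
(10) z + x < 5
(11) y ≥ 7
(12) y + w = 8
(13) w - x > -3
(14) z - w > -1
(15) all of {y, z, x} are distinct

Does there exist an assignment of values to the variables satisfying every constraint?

Unsatisfiable

From constraint 11: y ≥ 7. From constraints 1 and 7: w ≥ z ≥ 2. Hence y + w ≥ 9. But constraint 12 requires y + w = 8, and 8 < 9. Contradiction.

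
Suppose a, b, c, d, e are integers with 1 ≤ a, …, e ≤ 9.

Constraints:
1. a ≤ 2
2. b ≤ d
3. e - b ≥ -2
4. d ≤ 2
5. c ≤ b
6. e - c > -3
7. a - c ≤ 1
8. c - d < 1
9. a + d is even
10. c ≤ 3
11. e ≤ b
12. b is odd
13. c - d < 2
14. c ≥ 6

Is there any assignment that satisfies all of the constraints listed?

From constraints 5 and 14: b ≥ c and c ≥ 6, so b ≥ 6. From constraints 2 and 4: b ≤ d and d ≤ 2, so b ≤ 2. But 2 < 6, so no value of b works.

Unsatisfiable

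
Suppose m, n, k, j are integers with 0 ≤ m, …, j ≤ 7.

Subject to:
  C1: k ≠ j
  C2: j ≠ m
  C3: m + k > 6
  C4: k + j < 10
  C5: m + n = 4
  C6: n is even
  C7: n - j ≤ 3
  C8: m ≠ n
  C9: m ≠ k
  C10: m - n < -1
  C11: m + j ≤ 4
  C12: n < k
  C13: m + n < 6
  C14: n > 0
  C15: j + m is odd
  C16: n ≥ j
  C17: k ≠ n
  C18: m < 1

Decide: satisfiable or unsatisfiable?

Satisfiable

The assignment m = 0, n = 4, k = 7, j = 1 works:
  constraint 3 holds since m + k = 7.
  constraint 4 holds since k + j = 8.
The rest check out directly.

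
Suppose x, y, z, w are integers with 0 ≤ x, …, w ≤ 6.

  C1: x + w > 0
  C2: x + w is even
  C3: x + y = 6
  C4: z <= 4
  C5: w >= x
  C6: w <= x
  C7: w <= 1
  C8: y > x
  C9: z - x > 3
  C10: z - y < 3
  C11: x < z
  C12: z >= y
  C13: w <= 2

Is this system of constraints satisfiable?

Unsatisfiable

From constraints 5 and 7: x ≤ w ≤ 1. From constraints 4 and 12: y ≤ z ≤ 4. Hence x + y ≤ 5. But constraint 3 requires x + y = 6, and 6 > 5. Contradiction.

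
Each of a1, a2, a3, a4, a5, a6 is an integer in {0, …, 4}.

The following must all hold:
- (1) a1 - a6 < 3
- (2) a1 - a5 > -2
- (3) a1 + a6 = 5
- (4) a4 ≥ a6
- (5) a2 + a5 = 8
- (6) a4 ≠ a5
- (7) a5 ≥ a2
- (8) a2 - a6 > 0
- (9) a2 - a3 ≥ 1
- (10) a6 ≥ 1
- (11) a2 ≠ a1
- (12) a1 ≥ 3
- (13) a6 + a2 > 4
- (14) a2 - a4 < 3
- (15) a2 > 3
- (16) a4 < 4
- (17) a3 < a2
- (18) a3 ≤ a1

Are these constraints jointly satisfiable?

Satisfiable

The assignment a1 = 3, a2 = 4, a3 = 2, a4 = 2, a5 = 4, a6 = 2 works:
  constraint 1 holds since a1 - a6 = 1.
  constraint 2 holds since a1 - a5 = -1.
  constraint 3 holds since a1 + a6 = 5.
The rest check out directly.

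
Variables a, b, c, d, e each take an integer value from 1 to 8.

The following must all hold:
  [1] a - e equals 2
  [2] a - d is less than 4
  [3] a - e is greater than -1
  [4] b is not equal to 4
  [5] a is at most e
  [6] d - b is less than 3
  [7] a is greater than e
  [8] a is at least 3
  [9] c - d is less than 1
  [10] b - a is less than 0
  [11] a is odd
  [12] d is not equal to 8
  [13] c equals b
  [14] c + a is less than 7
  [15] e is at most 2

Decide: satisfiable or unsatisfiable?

From constraint 8: a ≥ 3. From constraints 5 and 15: a ≤ e and e ≤ 2, so a ≤ 2. But 2 < 3, so no value of a works.

Unsatisfiable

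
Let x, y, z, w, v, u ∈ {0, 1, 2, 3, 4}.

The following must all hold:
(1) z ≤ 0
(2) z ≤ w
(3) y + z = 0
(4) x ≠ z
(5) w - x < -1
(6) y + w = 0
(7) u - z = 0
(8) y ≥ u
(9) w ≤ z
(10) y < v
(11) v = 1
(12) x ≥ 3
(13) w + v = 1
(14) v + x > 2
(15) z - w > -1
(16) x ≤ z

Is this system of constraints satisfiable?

From constraints 12 and 16: z ≥ x and x ≥ 3, so z ≥ 3. From constraint 1: z ≤ 0. But 0 < 3, so no value of z works.

Unsatisfiable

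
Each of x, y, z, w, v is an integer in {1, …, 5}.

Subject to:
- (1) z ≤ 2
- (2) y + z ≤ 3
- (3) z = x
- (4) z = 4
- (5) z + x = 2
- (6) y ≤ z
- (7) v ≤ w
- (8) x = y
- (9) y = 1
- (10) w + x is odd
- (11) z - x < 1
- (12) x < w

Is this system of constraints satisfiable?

Constraint 4 fixes z = 4 and constraint 9 fixes y = 1. Constraints 3 and 8 give z = x = y, so z = y. But 4 ≠ 1 — contradiction.

Unsatisfiable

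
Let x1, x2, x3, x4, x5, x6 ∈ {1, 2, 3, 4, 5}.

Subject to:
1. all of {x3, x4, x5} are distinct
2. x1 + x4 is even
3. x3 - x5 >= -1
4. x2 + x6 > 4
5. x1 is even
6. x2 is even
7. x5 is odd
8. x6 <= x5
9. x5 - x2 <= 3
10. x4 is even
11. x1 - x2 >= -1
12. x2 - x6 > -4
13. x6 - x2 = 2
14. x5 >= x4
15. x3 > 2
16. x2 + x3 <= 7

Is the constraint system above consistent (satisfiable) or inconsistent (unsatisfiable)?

Take x1 = 2, x2 = 2, x3 = 4, x4 = 2, x5 = 5, x6 = 4. Then constraint 3: x3 - x5 = -1; constraint 4: x2 + x6 = 6, and every other listed constraint is also met.

Satisfiable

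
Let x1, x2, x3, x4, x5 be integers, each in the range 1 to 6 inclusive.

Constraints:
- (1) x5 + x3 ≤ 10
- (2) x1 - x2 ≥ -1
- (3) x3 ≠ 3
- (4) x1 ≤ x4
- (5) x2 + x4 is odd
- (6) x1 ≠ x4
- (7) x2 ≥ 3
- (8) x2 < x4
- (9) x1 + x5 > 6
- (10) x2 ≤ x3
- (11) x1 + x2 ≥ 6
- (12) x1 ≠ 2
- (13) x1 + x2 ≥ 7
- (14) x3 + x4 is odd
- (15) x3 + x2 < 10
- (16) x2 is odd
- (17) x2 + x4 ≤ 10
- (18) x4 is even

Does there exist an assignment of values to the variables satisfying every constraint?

Setting (x1, x2, x3, x4, x5) = (5, 3, 5, 6, 3) satisfies everything: constraint 1: x5 + x3 = 8; constraint 2: x1 - x2 = 2, and the others follow.

Satisfiable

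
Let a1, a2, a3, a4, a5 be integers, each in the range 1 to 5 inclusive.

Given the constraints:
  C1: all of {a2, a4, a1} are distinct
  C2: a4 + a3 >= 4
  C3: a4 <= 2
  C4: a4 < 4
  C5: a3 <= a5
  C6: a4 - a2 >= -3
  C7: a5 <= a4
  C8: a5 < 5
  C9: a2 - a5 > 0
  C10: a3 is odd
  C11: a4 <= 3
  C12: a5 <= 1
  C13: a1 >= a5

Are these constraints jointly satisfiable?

Unsatisfiable

From constraint 3: a4 ≤ 2. From constraints 5 and 12: a3 ≤ a5 ≤ 1. Hence a4 + a3 ≤ 3. But constraint 2 requires a4 + a3 ≥ 4, and 4 > 3. Contradiction.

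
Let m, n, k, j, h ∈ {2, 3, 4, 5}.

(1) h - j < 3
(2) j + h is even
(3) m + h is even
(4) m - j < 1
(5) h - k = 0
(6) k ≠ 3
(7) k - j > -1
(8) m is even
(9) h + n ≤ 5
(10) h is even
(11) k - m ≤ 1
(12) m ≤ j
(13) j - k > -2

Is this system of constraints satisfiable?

Satisfiable

One satisfying assignment is m = 2, n = 2, k = 2, j = 2, h = 2.
For the less obvious constraints — constraint 1: h - j = 0; constraint 4: m - j = 0; constraint 5: h - k = 0 — and the others hold by inspection.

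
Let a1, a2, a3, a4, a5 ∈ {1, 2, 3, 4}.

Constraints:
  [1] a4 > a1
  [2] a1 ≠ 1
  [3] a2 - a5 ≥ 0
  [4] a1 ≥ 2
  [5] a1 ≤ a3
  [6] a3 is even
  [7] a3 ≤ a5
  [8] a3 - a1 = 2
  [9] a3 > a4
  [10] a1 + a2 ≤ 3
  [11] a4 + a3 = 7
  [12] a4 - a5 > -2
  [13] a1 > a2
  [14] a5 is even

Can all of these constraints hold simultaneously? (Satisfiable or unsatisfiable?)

Unsatisfiable

Constraints 1, 3, 7, 9, and 13 give a1 < a4, a4 < a3, a3 ≤ a5, a5 ≤ a2, a2 < a1. Chaining: a1 < a4 < a3 ≤ a5 ≤ a2 < a1, which forces a1 < a1 — impossible.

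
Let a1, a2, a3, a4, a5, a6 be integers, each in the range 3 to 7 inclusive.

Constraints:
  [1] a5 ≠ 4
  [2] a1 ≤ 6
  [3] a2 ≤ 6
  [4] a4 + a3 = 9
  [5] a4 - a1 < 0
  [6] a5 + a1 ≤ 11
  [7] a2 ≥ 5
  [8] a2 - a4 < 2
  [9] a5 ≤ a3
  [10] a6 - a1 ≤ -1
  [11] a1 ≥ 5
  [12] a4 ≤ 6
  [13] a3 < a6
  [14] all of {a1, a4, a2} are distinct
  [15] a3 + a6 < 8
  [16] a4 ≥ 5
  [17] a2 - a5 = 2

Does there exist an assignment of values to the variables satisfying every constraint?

Constraints 2, 3, 7, 11, 12, and 16 confine each of a1, a4, a2 to the 2 values {5, 6}.
Constraint 14 requires all 3 of them to be distinct, but only 2 values are available — impossible by the pigeonhole principle.

Unsatisfiable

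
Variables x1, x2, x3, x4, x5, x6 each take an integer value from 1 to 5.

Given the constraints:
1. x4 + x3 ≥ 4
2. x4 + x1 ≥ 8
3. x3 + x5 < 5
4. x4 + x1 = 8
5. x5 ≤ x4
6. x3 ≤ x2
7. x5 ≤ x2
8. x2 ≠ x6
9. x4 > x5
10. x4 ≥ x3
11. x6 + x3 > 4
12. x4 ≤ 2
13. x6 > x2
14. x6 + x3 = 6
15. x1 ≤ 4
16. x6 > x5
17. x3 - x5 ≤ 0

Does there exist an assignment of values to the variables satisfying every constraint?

From constraint 12: x4 ≤ 2. From constraint 15: x1 ≤ 4. Hence x4 + x1 ≤ 6. But constraint 4 requires x4 + x1 = 8, and 8 > 6. Contradiction.

Unsatisfiable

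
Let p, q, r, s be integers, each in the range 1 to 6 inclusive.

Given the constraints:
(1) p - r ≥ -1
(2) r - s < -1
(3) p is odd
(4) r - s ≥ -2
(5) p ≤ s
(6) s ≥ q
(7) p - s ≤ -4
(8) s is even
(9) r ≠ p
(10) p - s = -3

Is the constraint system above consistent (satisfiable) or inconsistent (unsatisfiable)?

Constraints 1, 4, and 7 give p − r ≥ -1, r − s ≥ -2, s − p ≥ 4.
Adding all 3 inequalities: the left sides telescope to 0, and the right sides sum to (-1) + (-2) + 4 = 1. So 0 ≥ 1, which is false.

Unsatisfiable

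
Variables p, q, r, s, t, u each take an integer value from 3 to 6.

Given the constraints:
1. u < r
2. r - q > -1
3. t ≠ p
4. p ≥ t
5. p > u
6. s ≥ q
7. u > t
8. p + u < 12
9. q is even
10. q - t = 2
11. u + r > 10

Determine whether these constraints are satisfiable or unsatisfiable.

Take p = 6, q = 6, r = 6, s = 6, t = 4, u = 5. Then constraint 2: r - q = 0; constraint 8: p + u = 11, and every other listed constraint is also met.

Satisfiable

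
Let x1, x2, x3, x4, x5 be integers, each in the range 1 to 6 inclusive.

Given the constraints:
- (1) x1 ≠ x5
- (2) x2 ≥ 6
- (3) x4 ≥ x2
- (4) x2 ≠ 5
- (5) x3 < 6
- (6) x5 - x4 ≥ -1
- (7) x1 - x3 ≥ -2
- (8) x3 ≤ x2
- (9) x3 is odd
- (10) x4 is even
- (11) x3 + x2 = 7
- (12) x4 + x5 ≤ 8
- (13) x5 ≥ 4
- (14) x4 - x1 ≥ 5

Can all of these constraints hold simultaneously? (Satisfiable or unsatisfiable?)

From constraints 2 and 3: x4 ≥ x2 ≥ 6. From constraint 13: x5 ≥ 4. Hence x4 + x5 ≥ 10. But constraint 12 requires x4 + x5 ≤ 8, and 8 < 10. Contradiction.

Unsatisfiable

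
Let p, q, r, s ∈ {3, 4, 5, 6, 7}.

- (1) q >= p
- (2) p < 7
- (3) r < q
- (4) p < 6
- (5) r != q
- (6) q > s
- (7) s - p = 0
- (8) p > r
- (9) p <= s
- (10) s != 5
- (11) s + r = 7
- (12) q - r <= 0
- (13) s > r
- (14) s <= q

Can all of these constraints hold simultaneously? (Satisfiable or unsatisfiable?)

Unsatisfiable

Constraints 8, 9, 12, and 14 give r < p, p ≤ s, s ≤ q, q ≤ r. Chaining: r < p ≤ s ≤ q ≤ r, which forces r < r — impossible.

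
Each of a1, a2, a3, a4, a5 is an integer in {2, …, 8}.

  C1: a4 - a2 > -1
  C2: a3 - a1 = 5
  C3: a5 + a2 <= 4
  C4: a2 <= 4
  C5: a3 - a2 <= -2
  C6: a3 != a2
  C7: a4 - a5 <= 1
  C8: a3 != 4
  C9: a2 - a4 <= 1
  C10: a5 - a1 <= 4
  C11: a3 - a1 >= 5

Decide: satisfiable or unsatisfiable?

Unsatisfiable

Constraints 5, 7, 9, 10, and 11 give a1 − a5 ≥ -4, a5 − a4 ≥ -1, a4 − a2 ≥ -1, a2 − a3 ≥ 2, a3 − a1 ≥ 5.
Adding all 5 inequalities: the left sides telescope to 0, and the right sides sum to (-4) + (-1) + (-1) + 2 + 5 = 1. So 0 ≥ 1, which is false.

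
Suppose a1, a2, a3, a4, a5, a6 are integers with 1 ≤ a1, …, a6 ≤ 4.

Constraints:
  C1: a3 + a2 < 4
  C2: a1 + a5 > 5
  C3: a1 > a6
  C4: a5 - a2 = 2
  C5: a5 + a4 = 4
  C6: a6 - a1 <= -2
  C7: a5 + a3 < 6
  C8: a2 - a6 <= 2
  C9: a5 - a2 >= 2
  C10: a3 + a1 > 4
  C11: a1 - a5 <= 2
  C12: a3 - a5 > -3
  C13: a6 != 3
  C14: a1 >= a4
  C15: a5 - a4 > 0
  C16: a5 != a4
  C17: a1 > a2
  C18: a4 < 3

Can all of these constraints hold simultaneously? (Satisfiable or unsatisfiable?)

Satisfiable

The assignment a1 = 4, a2 = 1, a3 = 2, a4 = 1, a5 = 3, a6 = 1 works:
  constraint 1 holds since a3 + a2 = 3.
  constraint 2 holds since a1 + a5 = 7.
  constraint 4 holds since a5 - a2 = 2.
The rest check out directly.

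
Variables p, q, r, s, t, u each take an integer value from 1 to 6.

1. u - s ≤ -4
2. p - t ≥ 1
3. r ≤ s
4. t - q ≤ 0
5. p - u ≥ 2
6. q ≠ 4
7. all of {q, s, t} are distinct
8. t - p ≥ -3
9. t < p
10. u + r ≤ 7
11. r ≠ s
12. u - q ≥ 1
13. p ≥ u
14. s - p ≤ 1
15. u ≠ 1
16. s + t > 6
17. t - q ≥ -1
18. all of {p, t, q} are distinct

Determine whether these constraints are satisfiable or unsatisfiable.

Constraints 1, 4, 8, 12, and 14 give s − u ≥ 4, u − q ≥ 1, q − t ≥ 0, t − p ≥ -3, p − s ≥ -1.
Adding all 5 inequalities: the left sides telescope to 0, and the right sides sum to 4 + 1 + 0 + (-3) + (-1) = 1. So 0 ≥ 1, which is false.

Unsatisfiable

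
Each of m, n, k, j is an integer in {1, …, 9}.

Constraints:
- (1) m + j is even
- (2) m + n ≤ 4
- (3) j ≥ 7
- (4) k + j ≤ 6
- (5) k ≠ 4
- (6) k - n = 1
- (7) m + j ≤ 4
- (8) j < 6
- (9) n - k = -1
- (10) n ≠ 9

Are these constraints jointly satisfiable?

From constraint 3: j ≥ 7. From constraint 8: j ≤ 5. But 5 < 7, so no value of j works.

Unsatisfiable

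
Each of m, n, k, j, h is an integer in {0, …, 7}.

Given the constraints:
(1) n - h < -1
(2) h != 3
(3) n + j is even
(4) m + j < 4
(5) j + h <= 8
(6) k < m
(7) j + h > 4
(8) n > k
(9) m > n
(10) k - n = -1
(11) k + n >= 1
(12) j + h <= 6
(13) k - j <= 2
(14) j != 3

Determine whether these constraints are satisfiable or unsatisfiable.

The assignment m = 3, n = 2, k = 1, j = 0, h = 5 works:
  constraint 1 holds since n - h = -3.
  constraint 4 holds since m + j = 3.
The rest check out directly.

Satisfiable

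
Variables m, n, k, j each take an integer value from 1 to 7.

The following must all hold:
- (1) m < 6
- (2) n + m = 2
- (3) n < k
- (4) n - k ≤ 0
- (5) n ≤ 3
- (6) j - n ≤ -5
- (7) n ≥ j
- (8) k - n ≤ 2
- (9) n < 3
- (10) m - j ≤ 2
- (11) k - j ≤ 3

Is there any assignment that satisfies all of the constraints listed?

Constraints 4, 6, and 11 give j − k ≥ -3, k − n ≥ 0, n − j ≥ 5.
Adding all 3 inequalities: the left sides telescope to 0, and the right sides sum to (-3) + 0 + 5 = 2. So 0 ≥ 2, which is false.

Unsatisfiable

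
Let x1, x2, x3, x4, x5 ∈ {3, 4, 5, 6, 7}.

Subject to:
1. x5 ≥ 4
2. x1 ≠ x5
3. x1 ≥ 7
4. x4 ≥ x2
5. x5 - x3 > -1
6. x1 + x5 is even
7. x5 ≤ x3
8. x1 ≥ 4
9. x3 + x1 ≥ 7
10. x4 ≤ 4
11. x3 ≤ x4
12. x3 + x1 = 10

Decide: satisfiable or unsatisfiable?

From constraints 1 and 7: x3 ≥ x5 ≥ 4. From constraint 3: x1 ≥ 7. Hence x3 + x1 ≥ 11. But constraint 12 requires x3 + x1 = 10, and 10 < 11. Contradiction.

Unsatisfiable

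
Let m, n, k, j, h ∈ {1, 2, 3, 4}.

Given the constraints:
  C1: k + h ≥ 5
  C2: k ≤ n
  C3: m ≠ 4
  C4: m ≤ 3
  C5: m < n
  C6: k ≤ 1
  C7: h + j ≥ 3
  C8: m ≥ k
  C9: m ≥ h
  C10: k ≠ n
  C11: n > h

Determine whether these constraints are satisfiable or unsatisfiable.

Unsatisfiable

From constraint 6: k ≤ 1. From constraints 4 and 9: h ≤ m ≤ 3. Hence k + h ≤ 4. But constraint 1 requires k + h ≥ 5, and 5 > 4. Contradiction.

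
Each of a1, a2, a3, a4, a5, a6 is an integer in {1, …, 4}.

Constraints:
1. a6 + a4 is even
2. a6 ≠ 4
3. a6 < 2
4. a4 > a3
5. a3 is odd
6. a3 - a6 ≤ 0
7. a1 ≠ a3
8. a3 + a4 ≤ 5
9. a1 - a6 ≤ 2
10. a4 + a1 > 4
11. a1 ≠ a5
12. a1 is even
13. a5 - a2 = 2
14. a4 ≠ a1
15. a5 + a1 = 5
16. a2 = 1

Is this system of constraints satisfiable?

Try a1 = 2, a2 = 1, a3 = 1, a4 = 3, a5 = 3, a6 = 1.
Check constraint 6: a3 - a6 = 0; constraint 8: a3 + a4 = 4; constraint 9: a1 - a6 = 1. The remaining constraints are straightforward to verify.

Satisfiable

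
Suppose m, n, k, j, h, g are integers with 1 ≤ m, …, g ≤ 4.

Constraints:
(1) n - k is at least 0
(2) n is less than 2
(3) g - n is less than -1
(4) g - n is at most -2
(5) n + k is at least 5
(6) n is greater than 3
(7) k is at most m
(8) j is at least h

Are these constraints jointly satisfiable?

Unsatisfiable

From constraint 6: n ≥ 4. From constraint 2: n ≤ 1. But 1 < 4, so no value of n works.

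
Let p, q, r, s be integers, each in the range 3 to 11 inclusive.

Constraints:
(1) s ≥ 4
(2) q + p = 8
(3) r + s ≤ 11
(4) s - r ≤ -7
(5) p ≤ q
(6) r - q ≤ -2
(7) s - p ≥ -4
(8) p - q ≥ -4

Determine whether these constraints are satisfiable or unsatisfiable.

Unsatisfiable

Constraints 4, 6, 7, and 8 give s − p ≥ -4, p − q ≥ -4, q − r ≥ 2, r − s ≥ 7.
Adding all 4 inequalities: the left sides telescope to 0, and the right sides sum to (-4) + (-4) + 2 + 7 = 1. So 0 ≥ 1, which is false.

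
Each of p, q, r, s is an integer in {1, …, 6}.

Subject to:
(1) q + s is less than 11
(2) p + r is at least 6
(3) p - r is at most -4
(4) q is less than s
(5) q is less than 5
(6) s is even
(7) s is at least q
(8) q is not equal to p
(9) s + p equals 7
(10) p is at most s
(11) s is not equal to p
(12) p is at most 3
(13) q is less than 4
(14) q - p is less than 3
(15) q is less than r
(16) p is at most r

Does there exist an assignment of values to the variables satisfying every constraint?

Try p = 1, q = 2, r = 5, s = 6.
Check constraint 1: q + s = 8; constraint 2: p + r = 6; constraint 3: p - r = -4. The remaining constraints are straightforward to verify.

Satisfiable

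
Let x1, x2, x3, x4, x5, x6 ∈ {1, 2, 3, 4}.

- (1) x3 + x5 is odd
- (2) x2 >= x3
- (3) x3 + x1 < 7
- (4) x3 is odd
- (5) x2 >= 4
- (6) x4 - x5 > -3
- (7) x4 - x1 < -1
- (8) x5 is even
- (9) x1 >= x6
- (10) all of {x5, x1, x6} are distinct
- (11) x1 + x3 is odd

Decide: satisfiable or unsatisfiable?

Try x1 = 4, x2 = 4, x3 = 1, x4 = 1, x5 = 2, x6 = 1.
Check constraint 3: x3 + x1 = 5; constraint 6: x4 - x5 = -1; constraint 7: x4 - x1 = -3. The remaining constraints are straightforward to verify.

Satisfiable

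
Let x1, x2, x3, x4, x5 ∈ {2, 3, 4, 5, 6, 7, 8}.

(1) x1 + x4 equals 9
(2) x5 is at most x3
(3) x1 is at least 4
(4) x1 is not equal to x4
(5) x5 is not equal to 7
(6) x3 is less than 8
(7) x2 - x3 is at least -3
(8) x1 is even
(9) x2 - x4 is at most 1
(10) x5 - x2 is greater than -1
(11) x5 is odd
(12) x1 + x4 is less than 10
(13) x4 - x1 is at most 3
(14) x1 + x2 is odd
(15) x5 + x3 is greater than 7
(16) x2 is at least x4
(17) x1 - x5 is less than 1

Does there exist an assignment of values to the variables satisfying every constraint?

One satisfying assignment is x1 = 4, x2 = 5, x3 = 5, x4 = 5, x5 = 5.
For the less obvious constraints — constraint 1: x1 + x4 = 9; constraint 7: x2 - x3 = 0; constraint 9: x2 - x4 = 0 — and the others hold by inspection.

Satisfiable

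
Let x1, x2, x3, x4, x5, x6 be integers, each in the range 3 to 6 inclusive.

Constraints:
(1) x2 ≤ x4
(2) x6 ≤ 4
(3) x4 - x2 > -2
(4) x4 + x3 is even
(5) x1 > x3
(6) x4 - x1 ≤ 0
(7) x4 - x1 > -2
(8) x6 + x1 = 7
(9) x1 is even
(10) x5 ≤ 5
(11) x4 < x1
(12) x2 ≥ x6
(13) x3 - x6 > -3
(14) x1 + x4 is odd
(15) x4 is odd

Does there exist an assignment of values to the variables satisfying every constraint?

Satisfiable

The assignment x1 = 4, x2 = 3, x3 = 3, x4 = 3, x5 = 5, x6 = 3 works:
  constraint 3 holds since x4 - x2 = 0.
  constraint 6 holds since x4 - x1 = -1.
The rest check out directly.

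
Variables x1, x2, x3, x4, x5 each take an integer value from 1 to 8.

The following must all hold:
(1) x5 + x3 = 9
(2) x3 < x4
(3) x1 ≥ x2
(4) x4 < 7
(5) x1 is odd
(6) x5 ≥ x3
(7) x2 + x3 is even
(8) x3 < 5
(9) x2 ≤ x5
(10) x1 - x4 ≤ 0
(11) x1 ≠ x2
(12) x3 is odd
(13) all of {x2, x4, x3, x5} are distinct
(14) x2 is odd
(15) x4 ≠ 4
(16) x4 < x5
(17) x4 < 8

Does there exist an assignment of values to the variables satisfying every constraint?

Satisfiable

One satisfying assignment is x1 = 5, x2 = 1, x3 = 3, x4 = 5, x5 = 6.
For the less obvious constraints — constraint 1: x5 + x3 = 9; constraint 10: x1 - x4 = 0 — and the others hold by inspection.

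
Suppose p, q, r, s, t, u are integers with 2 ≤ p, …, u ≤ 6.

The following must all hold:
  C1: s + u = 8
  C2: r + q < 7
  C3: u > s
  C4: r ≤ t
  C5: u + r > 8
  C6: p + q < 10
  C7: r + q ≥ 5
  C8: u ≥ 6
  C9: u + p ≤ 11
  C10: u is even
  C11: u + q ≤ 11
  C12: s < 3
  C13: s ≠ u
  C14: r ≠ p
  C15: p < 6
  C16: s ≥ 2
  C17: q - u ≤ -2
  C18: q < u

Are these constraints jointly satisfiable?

Satisfiable

One satisfying assignment is p = 5, q = 2, r = 4, s = 2, t = 4, u = 6.
For the less obvious constraints — constraint 1: s + u = 8; constraint 2: r + q = 6; constraint 5: u + r = 10 — and the others hold by inspection.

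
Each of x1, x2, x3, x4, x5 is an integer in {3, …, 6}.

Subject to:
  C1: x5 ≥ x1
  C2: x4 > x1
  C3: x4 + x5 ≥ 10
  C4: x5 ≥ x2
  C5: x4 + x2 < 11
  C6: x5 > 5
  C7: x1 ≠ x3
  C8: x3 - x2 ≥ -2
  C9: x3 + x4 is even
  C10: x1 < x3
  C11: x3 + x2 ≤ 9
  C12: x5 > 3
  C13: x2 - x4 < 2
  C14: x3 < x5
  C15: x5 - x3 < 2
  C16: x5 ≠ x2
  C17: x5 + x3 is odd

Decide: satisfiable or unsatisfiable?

Satisfiable

One satisfying assignment is x1 = 3, x2 = 4, x3 = 5, x4 = 5, x5 = 6.
For the less obvious constraints — constraint 3: x4 + x5 = 11; constraint 5: x4 + x2 = 9 — and the others hold by inspection.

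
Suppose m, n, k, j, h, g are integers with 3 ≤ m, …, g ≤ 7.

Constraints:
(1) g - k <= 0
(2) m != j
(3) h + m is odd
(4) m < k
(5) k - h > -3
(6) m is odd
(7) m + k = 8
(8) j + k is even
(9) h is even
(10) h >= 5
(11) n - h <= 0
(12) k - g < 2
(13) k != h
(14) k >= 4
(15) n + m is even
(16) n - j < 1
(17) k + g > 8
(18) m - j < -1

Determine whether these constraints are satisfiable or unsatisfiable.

Take m = 3, n = 3, k = 5, j = 5, h = 6, g = 5. Then constraint 1: g - k = 0; constraint 5: k - h = -1; constraint 7: m + k = 8, and every other listed constraint is also met.

Satisfiable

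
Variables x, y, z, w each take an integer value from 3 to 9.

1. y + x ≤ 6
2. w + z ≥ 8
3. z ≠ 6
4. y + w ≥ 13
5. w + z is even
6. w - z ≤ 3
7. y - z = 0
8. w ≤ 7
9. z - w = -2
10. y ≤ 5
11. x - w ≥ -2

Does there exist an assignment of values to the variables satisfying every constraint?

Unsatisfiable

From constraint 10: y ≤ 5. From constraint 8: w ≤ 7. Hence y + w ≤ 12. But constraint 4 requires y + w ≥ 13, and 13 > 12. Contradiction.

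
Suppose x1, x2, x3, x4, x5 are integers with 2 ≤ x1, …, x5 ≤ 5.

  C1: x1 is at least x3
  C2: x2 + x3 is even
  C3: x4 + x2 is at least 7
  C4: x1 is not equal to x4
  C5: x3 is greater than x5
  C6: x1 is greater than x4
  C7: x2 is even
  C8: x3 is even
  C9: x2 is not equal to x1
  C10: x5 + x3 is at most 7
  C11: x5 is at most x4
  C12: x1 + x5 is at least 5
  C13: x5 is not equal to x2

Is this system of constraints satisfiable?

Satisfiable

Try x1 = 5, x2 = 4, x3 = 4, x4 = 4, x5 = 2.
Check constraint 3: x4 + x2 = 8; constraint 10: x5 + x3 = 6. The remaining constraints are straightforward to verify.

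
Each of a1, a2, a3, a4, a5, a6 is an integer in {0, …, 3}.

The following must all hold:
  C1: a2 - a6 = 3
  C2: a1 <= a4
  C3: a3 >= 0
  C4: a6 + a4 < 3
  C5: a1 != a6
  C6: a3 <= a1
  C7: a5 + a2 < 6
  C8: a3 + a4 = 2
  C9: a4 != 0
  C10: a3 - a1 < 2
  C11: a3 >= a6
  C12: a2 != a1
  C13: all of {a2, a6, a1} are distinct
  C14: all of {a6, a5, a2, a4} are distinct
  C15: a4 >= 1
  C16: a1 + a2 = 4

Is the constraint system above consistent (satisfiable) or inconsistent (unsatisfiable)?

Try a1 = 1, a2 = 3, a3 = 1, a4 = 1, a5 = 2, a6 = 0.
Check constraint 1: a2 - a6 = 3; constraint 4: a6 + a4 = 1; constraint 7: a5 + a2 = 5. The remaining constraints are straightforward to verify.

Satisfiable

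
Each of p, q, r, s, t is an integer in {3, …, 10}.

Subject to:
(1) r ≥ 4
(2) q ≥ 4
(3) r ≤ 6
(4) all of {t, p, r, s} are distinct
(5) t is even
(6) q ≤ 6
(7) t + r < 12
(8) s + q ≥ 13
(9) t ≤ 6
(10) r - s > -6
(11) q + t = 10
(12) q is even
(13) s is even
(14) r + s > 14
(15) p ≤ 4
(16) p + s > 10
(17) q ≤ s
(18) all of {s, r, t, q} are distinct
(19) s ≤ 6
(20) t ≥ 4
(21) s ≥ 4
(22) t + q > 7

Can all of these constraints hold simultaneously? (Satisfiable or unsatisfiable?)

Unsatisfiable

Constraints 1, 2, 3, 6, 9, 19, 20, and 21 confine each of s, r, t, q to the 3 values {4, …, 6}.
Constraint 18 requires all 4 of them to be distinct, but only 3 values are available — impossible by the pigeonhole principle.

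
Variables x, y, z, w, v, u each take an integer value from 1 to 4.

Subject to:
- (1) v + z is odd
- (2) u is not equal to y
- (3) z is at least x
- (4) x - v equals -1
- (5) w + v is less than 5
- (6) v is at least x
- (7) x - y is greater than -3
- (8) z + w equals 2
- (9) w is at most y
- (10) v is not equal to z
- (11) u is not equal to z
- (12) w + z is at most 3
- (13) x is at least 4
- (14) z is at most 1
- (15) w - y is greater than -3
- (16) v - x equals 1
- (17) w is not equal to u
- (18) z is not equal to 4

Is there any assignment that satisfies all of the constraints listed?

From constraint 13: x ≥ 4. From constraints 3 and 14: x ≤ z and z ≤ 1, so x ≤ 1. But 1 < 4, so no value of x works.

Unsatisfiable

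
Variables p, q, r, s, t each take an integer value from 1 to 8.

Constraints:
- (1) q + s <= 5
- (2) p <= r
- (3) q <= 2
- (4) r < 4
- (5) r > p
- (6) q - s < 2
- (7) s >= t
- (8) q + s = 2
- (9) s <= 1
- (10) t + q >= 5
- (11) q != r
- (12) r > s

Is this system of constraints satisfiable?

From constraints 7 and 9: t ≤ s ≤ 1. From constraint 3: q ≤ 2. Hence t + q ≤ 3. But constraint 10 requires t + q ≥ 5, and 5 > 3. Contradiction.

Unsatisfiable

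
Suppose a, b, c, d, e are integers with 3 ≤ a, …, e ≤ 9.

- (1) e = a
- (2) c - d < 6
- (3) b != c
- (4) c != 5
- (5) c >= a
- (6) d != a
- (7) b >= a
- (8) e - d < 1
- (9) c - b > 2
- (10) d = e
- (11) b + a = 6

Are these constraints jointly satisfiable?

From constraints 1 and 10, d = e = a, so d = a. But constraint 6 says d ≠ a. Contradiction.

Unsatisfiable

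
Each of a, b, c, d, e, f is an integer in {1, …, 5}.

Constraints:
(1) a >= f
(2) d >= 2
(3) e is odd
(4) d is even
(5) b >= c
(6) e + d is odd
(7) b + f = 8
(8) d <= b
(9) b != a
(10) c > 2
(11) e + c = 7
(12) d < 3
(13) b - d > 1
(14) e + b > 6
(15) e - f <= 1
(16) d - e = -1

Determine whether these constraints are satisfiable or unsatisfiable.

Satisfiable

Try a = 4, b = 5, c = 4, d = 2, e = 3, f = 3.
Check constraint 7: b + f = 8; constraint 11: e + c = 7. The remaining constraints are straightforward to verify.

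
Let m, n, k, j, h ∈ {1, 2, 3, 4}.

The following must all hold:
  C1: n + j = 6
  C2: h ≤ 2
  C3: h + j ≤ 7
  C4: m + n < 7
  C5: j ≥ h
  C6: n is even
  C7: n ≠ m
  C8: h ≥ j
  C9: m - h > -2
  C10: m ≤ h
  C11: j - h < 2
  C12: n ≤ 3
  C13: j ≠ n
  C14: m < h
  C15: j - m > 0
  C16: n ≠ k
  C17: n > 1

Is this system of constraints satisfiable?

Unsatisfiable

From constraint 12: n ≤ 3. From constraints 2 and 8: j ≤ h ≤ 2. Hence n + j ≤ 5. But constraint 1 requires n + j = 6, and 6 > 5. Contradiction.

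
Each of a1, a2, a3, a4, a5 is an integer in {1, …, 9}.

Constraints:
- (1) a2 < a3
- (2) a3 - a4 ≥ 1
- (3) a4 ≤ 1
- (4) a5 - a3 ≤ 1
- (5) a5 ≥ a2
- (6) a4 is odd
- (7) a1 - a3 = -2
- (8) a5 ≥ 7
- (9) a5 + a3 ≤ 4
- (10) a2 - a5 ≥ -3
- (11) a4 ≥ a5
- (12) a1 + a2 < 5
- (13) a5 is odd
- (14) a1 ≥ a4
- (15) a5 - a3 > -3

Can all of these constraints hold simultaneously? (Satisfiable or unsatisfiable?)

Unsatisfiable

From constraints 8 and 11: a4 ≥ a5 and a5 ≥ 7, so a4 ≥ 7. From constraint 3: a4 ≤ 1. But 1 < 7, so no value of a4 works.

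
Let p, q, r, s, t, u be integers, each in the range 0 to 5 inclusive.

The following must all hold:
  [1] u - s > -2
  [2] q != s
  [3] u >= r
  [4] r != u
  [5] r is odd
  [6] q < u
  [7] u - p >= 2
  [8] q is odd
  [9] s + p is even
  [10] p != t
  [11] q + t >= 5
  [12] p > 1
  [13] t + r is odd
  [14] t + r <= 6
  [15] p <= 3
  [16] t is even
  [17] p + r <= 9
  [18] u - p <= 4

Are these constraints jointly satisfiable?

Satisfiable

One satisfying assignment is p = 3, q = 3, r = 3, s = 5, t = 2, u = 5.
For the less obvious constraints — constraint 1: u - s = 0; constraint 7: u - p = 2; constraint 11: q + t = 5 — and the others hold by inspection.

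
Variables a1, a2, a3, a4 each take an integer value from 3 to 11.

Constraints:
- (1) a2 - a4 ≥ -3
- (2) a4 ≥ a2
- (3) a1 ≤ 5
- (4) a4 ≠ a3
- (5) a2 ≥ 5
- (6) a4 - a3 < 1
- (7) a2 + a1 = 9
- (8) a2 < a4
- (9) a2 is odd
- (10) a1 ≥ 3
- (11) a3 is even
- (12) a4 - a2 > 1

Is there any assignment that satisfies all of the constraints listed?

Satisfiable

Take a1 = 4, a2 = 5, a3 = 8, a4 = 7. Then constraint 1: a2 - a4 = -2; constraint 6: a4 - a3 = -1, and every other listed constraint is also met.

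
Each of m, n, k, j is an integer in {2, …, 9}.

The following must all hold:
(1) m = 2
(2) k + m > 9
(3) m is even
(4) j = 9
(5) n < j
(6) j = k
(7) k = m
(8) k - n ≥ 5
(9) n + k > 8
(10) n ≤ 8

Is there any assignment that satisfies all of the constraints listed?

Constraint 4 fixes j = 9 and constraint 1 fixes m = 2. Constraints 6 and 7 give j = k = m, so j = m. But 9 ≠ 2 — contradiction.

Unsatisfiable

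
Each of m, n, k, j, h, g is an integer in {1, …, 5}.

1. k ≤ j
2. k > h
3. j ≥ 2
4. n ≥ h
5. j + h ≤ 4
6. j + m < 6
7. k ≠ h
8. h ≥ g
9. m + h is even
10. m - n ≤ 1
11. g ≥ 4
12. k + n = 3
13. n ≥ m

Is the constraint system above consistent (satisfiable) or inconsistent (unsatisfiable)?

Unsatisfiable

From constraint 3: j ≥ 2. From constraints 8 and 11: h ≥ g ≥ 4. Hence j + h ≥ 6. But constraint 5 requires j + h ≤ 4, and 4 < 6. Contradiction.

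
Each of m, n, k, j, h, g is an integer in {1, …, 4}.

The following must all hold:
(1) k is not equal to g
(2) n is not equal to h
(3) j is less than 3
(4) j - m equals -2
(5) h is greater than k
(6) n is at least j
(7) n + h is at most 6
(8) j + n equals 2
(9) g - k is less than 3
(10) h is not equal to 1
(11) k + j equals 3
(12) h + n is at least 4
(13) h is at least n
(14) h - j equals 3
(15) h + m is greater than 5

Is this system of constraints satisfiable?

One satisfying assignment is m = 3, n = 1, k = 2, j = 1, h = 4, g = 4.
For the less obvious constraints — constraint 4: j - m = -2; constraint 7: n + h = 5; constraint 8: j + n = 2 — and the others hold by inspection.

Satisfiable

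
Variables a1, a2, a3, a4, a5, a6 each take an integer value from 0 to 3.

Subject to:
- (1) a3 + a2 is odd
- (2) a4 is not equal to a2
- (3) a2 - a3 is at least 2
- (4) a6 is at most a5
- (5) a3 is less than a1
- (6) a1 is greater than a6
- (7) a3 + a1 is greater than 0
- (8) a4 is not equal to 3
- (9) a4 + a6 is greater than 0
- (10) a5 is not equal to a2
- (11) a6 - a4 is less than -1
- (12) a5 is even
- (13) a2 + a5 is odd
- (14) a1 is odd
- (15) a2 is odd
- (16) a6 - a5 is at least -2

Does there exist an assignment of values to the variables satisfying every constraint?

Setting (a1, a2, a3, a4, a5, a6) = (1, 3, 0, 2, 0, 0) satisfies everything: constraint 3: a2 - a3 = 3; constraint 7: a3 + a1 = 1, and the others follow.

Satisfiable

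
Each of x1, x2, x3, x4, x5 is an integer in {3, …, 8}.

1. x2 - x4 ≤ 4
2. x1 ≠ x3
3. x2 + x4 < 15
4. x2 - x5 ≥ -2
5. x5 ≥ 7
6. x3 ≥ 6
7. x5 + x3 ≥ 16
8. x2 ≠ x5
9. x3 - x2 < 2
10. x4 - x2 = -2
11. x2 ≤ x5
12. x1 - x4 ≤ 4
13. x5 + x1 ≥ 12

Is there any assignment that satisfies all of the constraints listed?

Satisfiable

Try x1 = 7, x2 = 7, x3 = 8, x4 = 5, x5 = 8.
Check constraint 1: x2 - x4 = 2; constraint 3: x2 + x4 = 12; constraint 4: x2 - x5 = -1. The remaining constraints are straightforward to verify.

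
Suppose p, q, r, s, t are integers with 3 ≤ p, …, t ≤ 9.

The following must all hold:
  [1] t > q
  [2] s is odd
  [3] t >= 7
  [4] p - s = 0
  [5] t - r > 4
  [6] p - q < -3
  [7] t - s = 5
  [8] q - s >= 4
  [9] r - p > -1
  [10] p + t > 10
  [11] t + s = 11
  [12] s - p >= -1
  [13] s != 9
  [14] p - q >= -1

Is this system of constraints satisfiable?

Constraints 8, 12, and 14 give s − p ≥ -1, p − q ≥ -1, q − s ≥ 4.
Adding all 3 inequalities: the left sides telescope to 0, and the right sides sum to (-1) + (-1) + 4 = 2. So 0 ≥ 2, which is false.

Unsatisfiable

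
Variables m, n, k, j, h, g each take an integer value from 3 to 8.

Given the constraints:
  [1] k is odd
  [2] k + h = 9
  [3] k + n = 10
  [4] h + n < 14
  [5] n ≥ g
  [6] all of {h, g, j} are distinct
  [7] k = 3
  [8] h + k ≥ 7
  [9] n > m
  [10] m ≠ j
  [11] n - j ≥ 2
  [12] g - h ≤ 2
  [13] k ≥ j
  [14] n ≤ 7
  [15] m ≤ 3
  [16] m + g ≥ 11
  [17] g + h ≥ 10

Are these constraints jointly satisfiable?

Unsatisfiable

From constraint 15: m ≤ 3. From constraints 5 and 14: g ≤ n ≤ 7. Hence m + g ≤ 10. But constraint 16 requires m + g ≥ 11, and 11 > 10. Contradiction.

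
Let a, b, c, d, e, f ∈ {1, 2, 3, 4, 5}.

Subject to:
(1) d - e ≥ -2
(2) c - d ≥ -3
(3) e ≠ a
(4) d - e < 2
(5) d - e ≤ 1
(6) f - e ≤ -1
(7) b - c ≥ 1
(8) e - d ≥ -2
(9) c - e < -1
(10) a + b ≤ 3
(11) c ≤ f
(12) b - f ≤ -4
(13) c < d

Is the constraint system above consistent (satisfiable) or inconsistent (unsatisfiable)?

Unsatisfiable

Constraints 1, 2, 6, 7, and 12 give b − c ≥ 1, c − d ≥ -3, d − e ≥ -2, e − f ≥ 1, f − b ≥ 4.
Adding all 5 inequalities: the left sides telescope to 0, and the right sides sum to 1 + (-3) + (-2) + 1 + 4 = 1. So 0 ≥ 1, which is false.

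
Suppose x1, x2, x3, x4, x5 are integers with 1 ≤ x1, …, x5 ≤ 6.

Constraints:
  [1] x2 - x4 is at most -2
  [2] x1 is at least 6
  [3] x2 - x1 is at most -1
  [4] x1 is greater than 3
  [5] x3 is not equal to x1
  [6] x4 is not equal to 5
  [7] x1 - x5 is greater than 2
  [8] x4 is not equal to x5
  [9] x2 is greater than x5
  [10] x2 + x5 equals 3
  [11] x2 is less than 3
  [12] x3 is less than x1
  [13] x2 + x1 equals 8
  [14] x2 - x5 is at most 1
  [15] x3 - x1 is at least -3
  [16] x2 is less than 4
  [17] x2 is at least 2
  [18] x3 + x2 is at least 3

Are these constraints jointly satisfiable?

Satisfiable

Try x1 = 6, x2 = 2, x3 = 3, x4 = 6, x5 = 1.
Check constraint 1: x2 - x4 = -4; constraint 3: x2 - x1 = -4. The remaining constraints are straightforward to verify.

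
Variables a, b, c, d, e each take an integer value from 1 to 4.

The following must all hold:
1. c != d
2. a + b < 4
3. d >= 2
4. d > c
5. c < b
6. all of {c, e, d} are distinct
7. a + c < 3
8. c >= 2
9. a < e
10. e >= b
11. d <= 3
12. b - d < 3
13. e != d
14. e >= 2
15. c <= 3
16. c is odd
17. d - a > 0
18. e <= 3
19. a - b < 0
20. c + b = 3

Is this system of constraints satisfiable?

Unsatisfiable

Constraints 3, 8, 11, 14, 15, and 18 confine each of c, e, d to the 2 values {2, 3}.
Constraint 6 requires all 3 of them to be distinct, but only 2 values are available — impossible by the pigeonhole principle.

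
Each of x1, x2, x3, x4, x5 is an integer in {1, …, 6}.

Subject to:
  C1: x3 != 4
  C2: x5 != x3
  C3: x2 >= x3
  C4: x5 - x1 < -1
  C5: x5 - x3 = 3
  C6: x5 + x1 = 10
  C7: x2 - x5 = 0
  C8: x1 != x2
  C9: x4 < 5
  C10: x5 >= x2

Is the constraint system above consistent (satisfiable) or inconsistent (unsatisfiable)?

Satisfiable

Take x1 = 6, x2 = 4, x3 = 1, x4 = 4, x5 = 4. Then constraint 4: x5 - x1 = -2; constraint 5: x5 - x3 = 3, and every other listed constraint is also met.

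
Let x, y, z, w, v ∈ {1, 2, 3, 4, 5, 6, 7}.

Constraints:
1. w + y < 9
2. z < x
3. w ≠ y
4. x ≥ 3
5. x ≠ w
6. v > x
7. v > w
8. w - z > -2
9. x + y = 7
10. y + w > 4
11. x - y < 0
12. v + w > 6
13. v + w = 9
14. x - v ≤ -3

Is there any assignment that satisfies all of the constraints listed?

Satisfiable

Take x = 3, y = 4, z = 2, w = 2, v = 7. Then constraint 1: w + y = 6; constraint 8: w - z = 0, and every other listed constraint is also met.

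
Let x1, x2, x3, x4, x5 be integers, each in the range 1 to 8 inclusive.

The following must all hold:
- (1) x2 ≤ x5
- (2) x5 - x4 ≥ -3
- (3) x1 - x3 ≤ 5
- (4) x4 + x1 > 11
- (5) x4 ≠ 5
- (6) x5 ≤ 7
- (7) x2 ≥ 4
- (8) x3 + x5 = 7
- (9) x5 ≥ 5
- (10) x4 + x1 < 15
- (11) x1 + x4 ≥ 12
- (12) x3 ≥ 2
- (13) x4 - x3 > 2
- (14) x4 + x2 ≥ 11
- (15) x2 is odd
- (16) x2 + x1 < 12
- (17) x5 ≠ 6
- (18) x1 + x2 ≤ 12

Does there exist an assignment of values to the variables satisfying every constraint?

Try x1 = 5, x2 = 5, x3 = 2, x4 = 7, x5 = 5.
Check constraint 2: x5 - x4 = -2; constraint 3: x1 - x3 = 3. The remaining constraints are straightforward to verify.

Satisfiable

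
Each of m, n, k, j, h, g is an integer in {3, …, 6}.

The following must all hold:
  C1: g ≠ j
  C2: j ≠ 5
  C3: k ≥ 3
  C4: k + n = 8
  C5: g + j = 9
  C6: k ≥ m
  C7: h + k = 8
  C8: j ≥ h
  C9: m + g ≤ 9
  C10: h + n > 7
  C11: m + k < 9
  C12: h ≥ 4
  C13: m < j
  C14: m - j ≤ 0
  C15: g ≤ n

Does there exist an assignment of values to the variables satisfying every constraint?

Satisfiable

Take m = 3, n = 4, k = 4, j = 6, h = 4, g = 3. Then constraint 4: k + n = 8; constraint 5: g + j = 9; constraint 7: h + k = 8, and every other listed constraint is also met.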